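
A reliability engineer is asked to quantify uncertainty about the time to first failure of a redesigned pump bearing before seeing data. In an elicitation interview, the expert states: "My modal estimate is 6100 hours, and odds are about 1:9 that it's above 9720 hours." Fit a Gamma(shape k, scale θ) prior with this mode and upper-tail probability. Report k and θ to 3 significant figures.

k ≈ 9.65, θ ≈ 705

Gamma(k,θ) with k>1 has mode (k−1)θ, so θ = 6100/(k−1).
Need P(X < 9720) = 0.9 with θ tied to k this way. Start at k = 2, θ = 6100: P(X<9720) ≈ 0.473.
Too low — raise k to concentrate. Iterating converges to k ≈ 9.65.
Then θ = 6100/(9.65−1) ≈ 705.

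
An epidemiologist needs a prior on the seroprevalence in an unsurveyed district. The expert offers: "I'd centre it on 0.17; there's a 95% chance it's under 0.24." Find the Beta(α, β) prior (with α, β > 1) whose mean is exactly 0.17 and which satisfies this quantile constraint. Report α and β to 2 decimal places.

With mean 0.17 fixed, write α = 0.17s, β = 0.83s where s = α+β.
Need P(θ < 0.24) = 0.95 under Beta(0.17s, 0.83s). Normal approximation: (q−m)/√(m(1−m)/s) ≈ z_{0.95} = 1.64, so s ≈ 0.17·0.83·(1.64)²/(0.24−0.17)² = 77.9.
At s = 77.9: P(θ<0.24) ≈ 0.941. Adjusting to match 0.95 gives s ≈ 86.93.
So α = 0.17·86.93 ≈ 14.78, β = 0.83·86.93 ≈ 72.15.

α ≈ 14.78, β ≈ 72.15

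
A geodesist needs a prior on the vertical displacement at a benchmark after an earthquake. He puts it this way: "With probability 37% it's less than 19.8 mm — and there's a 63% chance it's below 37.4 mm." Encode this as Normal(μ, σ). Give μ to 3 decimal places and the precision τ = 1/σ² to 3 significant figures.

μ = 28.600, τ = 0.00142

For Normal(μ,σ), the p-quantile is μ + z_p·σ. Here z_{0.37} = -0.3319, z_{0.63} = 0.3319.
So 19.8 = μ − 0.3319σ and 37.4 = μ + 0.3319σ.
Subtracting: σ = (37.4 − 19.8)/(0.3319 − (-0.3319)) = 26.518.
Then μ = 19.8 − (-0.3319)·26.518 = 28.600.
Precision τ = 1/σ² = 1/26.52² = 0.00142.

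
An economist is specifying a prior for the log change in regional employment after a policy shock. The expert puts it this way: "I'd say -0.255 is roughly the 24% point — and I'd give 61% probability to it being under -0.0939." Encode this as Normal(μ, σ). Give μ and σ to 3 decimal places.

μ = -0.140, σ = 0.163

The p-quantile of Normal(μ,σ) is μ + z_p·σ, with z_{0.24} = -0.7063 and z_{0.61} = 0.2793.
Eliminate σ: μ = (z₂·x₁ − z₁·x₂)/(z₂ − z₁) = (0.2793·-0.255 − (-0.7063)·-0.0939)/0.9856 = -0.140.
Then σ = (x₂ − x₁)/(z₂ − z₁) = (-0.0939 − -0.255)/0.9856 = 0.163.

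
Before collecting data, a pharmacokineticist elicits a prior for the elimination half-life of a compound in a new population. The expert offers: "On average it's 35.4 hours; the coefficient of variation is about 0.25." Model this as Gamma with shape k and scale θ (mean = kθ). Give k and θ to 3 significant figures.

For Gamma(k, scale θ): mean = kθ, variance = kθ², so CV = 1/√k.
CV = 0.25, hence k = 1/CV² = 16.
Then θ = mean/k = 35.4/16 = 2.21.

k ≈ 16, θ ≈ 2.21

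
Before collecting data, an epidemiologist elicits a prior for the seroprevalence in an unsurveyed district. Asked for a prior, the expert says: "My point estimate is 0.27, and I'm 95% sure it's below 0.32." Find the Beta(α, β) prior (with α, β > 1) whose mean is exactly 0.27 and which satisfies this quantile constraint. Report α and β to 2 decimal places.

α ≈ 60.10, β ≈ 162.50

With mean 0.27 fixed, write α = 0.27s, β = 0.73s where s = α+β.
Need P(θ < 0.32) = 0.95 under Beta(0.27s, 0.73s). Normal approximation: (q−m)/√(m(1−m)/s) ≈ z_{0.95} = 1.64, so s ≈ 0.27·0.73·(1.64)²/(0.32−0.27)² = 213.3.
At s = 213.3: P(θ<0.32) ≈ 0.946. Adjusting to match 0.95 gives s ≈ 222.60.
So α = 0.27·222.60 ≈ 60.10, β = 0.73·222.60 ≈ 162.50.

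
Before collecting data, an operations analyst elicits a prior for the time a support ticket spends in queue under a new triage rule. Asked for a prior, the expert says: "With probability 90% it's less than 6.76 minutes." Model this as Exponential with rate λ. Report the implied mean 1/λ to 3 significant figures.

mean ≈ 2.94 minutes

P(T < 6.76) = 1 − e^(−λ·6.76) = 0.9, so λ = −ln(1−0.9)/6.76 = −ln(0.1)/6.76 = 0.341.
Mean = 1/λ = 2.94 minutes.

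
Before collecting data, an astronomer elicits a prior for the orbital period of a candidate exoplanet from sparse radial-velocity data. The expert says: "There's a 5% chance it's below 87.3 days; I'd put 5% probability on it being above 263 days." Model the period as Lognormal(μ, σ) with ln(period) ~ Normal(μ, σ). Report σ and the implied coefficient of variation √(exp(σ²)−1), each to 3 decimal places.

If T ~ Lognormal(μ,σ) then ln T ~ Normal(μ,σ), so the p-quantile of ln T is μ + z_p·σ.
ln(87.3) = 4.469 and ln(263) = 5.572; z_{0.05} = -1.645, z_{0.95} = 1.645.
σ = (5.572 − 4.469)/(1.645 − (-1.645)) = 0.335.
μ = 4.469 − (-1.645)·0.335 = 5.021.
CV = √(exp(σ²)−1) = √(exp(0.1124)−1) = 0.345.

σ ≈ 0.335, CV ≈ 0.345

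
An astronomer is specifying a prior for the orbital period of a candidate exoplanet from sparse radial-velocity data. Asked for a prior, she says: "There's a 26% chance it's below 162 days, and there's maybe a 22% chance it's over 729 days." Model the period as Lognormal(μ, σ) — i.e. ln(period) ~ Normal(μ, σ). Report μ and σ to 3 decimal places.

If T ~ Lognormal(μ,σ) then ln T ~ Normal(μ,σ), so the p-quantile of ln T is μ + z_p·σ.
ln(162) = 5.088 and ln(729) = 6.592; z_{0.26} = -0.6433, z_{0.78} = 0.7722.
σ = (6.592 − 5.088)/(0.7722 − (-0.6433)) = 1.063.
μ = 5.088 − (-0.6433)·1.063 = 5.771.

μ ≈ 5.771, σ ≈ 1.063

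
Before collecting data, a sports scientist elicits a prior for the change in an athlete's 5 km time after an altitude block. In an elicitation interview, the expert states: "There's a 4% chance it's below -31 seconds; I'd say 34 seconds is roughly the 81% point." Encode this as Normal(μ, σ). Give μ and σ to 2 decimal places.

The p-quantile of Normal(μ,σ) is μ + z_p·σ, with z_{0.04} = -1.751 and z_{0.81} = 0.8779.
Eliminate σ: μ = (z₂·x₁ − z₁·x₂)/(z₂ − z₁) = (0.8779·-31 − (-1.751)·34)/2.629 = 12.29.
Then σ = (x₂ − x₁)/(z₂ − z₁) = (34 − -31)/2.629 = 24.73.

μ = 12.29, σ = 24.73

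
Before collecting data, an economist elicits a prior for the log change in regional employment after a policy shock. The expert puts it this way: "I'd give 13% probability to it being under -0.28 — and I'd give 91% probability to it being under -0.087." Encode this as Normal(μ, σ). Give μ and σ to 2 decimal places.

For Normal(μ,σ), the p-quantile is μ + z_p·σ. Here z_{0.13} = -1.126, z_{0.91} = 1.341.
So -0.28 = μ − 1.126σ and -0.087 = μ + 1.341σ.
Subtracting: σ = (-0.087 − -0.28)/(1.341 − (-1.126)) = 0.08.
Then μ = -0.28 − (-1.126)·0.08 = -0.19.

μ = -0.19, σ = 0.08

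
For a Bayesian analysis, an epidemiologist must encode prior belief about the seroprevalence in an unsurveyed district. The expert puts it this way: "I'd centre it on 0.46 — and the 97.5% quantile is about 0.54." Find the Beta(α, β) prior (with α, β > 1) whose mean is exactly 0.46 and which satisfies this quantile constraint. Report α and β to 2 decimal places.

α ≈ 68.80, β ≈ 80.77

With mean 0.46 fixed, write α = 0.46s, β = 0.54s where s = α+β.
Need P(θ < 0.54) = 0.975 under Beta(0.46s, 0.54s). Normal approximation: (q−m)/√(m(1−m)/s) ≈ z_{0.975} = 1.96, so s ≈ 0.46·0.54·(1.96)²/(0.54−0.46)² = 149.1.
At s = 149.1: P(θ<0.54) ≈ 0.975. Adjusting to match 0.975 gives s ≈ 149.57.
So α = 0.46·149.57 ≈ 68.80, β = 0.54·149.57 ≈ 80.77.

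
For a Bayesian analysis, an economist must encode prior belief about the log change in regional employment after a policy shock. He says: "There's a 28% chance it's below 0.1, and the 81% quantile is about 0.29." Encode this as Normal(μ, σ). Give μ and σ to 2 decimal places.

The p-quantile of Normal(μ,σ) is μ + z_p·σ, with z_{0.28} = -0.5828 and z_{0.81} = 0.8779.
Eliminate σ: μ = (z₂·x₁ − z₁·x₂)/(z₂ − z₁) = (0.8779·0.1 − (-0.5828)·0.29)/1.461 = 0.18.
Then σ = (x₂ − x₁)/(z₂ − z₁) = (0.29 − 0.1)/1.461 = 0.13.

μ = 0.18, σ = 0.13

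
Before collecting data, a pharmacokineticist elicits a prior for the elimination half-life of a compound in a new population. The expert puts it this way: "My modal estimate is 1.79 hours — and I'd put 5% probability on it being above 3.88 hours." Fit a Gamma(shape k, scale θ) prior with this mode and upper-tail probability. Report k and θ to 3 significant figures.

Gamma(k,θ) with k>1 has mode (k−1)θ, so θ = 1.79/(k−1).
Need P(X < 3.88) = 0.95 with θ tied to k this way. Start at k = 2, θ = 1.79: P(X<3.88) ≈ 0.637.
Too low — raise k to concentrate. Iterating converges to k ≈ 5.6.
Then θ = 1.79/(5.6−1) ≈ 0.389.

k ≈ 5.6, θ ≈ 0.389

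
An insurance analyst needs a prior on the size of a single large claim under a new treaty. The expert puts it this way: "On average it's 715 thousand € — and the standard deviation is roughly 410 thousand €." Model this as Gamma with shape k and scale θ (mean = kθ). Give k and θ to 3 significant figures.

For Gamma(k, scale θ): mean = kθ, variance = kθ², so CV = 1/√k.
CV = SD/mean = 410/715 = 0.5734, hence k = 1/CV² = 3.04.
Then θ = mean/k = 715/3.04 = 235.

k ≈ 3.04, θ ≈ 235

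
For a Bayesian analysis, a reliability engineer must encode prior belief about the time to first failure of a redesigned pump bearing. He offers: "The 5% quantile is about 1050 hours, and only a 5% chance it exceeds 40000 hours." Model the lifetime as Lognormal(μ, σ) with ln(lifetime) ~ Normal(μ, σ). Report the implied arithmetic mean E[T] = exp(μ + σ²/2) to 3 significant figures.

If T ~ Lognormal(μ,σ) then ln T ~ Normal(μ,σ), so the p-quantile of ln T is μ + z_p·σ.
ln(1050) = 6.957 and ln(40000) = 10.6; z_{0.05} = -1.645, z_{0.95} = 1.645.
σ = (10.6 − 6.957)/(1.645 − (-1.645)) = 1.107.
μ = 6.957 − (-1.645)·1.107 = 8.777.
E[T] = exp(μ + σ²/2) = exp(8.777 + 0.6122) = 12000 hours.

E[T] ≈ 12000 hours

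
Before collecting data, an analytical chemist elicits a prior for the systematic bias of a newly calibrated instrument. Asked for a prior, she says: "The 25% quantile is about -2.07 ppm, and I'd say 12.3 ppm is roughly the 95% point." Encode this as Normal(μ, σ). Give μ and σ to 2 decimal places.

μ = 2.11, σ = 6.20

For Normal(μ,σ), the p-quantile is μ + z_p·σ. Here z_{0.25} = -0.6745, z_{0.95} = 1.645.
So -2.07 = μ − 0.6745σ and 12.3 = μ + 1.645σ.
Subtracting: σ = (12.3 − -2.07)/(1.645 − (-0.6745)) = 6.20.
Then μ = -2.07 − (-0.6745)·6.20 = 2.11.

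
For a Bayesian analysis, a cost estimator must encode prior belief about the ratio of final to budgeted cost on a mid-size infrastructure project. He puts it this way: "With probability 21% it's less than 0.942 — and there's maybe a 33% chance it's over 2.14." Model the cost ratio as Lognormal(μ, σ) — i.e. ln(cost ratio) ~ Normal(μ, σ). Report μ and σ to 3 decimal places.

If T ~ Lognormal(μ,σ) then ln T ~ Normal(μ,σ), so the p-quantile of ln T is μ + z_p·σ.
ln(0.942) = -0.05975 and ln(2.14) = 0.7608; z_{0.21} = -0.8064, z_{0.67} = 0.4399.
σ = (0.7608 − -0.05975)/(0.4399 − (-0.8064)) = 0.658.
μ = -0.05975 − (-0.8064)·0.658 = 0.471.

μ ≈ 0.471, σ ≈ 0.658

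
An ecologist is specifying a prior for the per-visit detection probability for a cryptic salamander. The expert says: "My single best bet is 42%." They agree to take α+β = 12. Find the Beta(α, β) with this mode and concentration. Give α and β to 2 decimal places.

α = 5.20, β = 6.80

For α,β > 1 the Beta mode is (α−1)/(α+β−2). With α+β = 12, the mode is (α−1)/10.
Set (α−1)/10 = 0.42 → α = 1 + 0.42·10 = 5.20.
β = 12 − α = 6.80.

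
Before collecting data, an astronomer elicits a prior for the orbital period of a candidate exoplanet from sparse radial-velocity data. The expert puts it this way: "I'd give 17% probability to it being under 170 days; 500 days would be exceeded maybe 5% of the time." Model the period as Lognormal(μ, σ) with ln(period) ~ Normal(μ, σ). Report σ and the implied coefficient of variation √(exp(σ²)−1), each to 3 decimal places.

σ ≈ 0.415, CV ≈ 0.434

If T ~ Lognormal(μ,σ) then ln T ~ Normal(μ,σ), so the p-quantile of ln T is μ + z_p·σ.
ln(170) = 5.136 and ln(500) = 6.215; z_{0.17} = -0.9542, z_{0.95} = 1.645.
σ = (6.215 − 5.136)/(1.645 − (-0.9542)) = 0.415.
μ = 5.136 − (-0.9542)·0.415 = 5.532.
CV = √(exp(σ²)−1) = √(exp(0.1723)−1) = 0.434.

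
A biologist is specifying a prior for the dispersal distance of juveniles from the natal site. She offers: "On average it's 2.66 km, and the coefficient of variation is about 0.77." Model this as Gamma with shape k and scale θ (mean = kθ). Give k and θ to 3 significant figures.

For Gamma(k, scale θ): mean = kθ, variance = kθ², so CV = 1/√k.
CV = 0.77, hence k = 1/CV² = 1.69.
Then θ = mean/k = 2.66/1.69 = 1.58.

k ≈ 1.69, θ ≈ 1.58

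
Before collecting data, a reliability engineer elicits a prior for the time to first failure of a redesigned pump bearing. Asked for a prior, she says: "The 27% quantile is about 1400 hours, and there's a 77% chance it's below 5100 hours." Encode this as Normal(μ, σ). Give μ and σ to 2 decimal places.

The p-quantile of Normal(μ,σ) is μ + z_p·σ, with z_{0.27} = -0.6128 and z_{0.77} = 0.7388.
Eliminate σ: μ = (z₂·x₁ − z₁·x₂)/(z₂ − z₁) = (0.7388·1400 − (-0.6128)·5100)/1.352 = 3077.50.
Then σ = (x₂ − x₁)/(z₂ − z₁) = (5100 − 1400)/1.352 = 2737.38.

μ = 3077.50, σ = 2737.38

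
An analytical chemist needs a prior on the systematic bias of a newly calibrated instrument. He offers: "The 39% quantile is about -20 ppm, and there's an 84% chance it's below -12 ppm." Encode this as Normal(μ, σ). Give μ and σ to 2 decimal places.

μ = -18.25, σ = 6.28

The p-quantile of Normal(μ,σ) is μ + z_p·σ, with z_{0.39} = -0.2793 and z_{0.84} = 0.9945.
Eliminate σ: μ = (z₂·x₁ − z₁·x₂)/(z₂ − z₁) = (0.9945·-20 − (-0.2793)·-12)/1.274 = -18.25.
Then σ = (x₂ − x₁)/(z₂ − z₁) = (-12 − -20)/1.274 = 6.28.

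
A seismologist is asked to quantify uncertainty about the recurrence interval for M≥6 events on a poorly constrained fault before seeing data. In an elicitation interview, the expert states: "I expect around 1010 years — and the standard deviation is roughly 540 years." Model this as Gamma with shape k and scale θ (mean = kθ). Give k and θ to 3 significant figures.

k ≈ 3.5, θ ≈ 289

For Gamma(k, scale θ): mean = kθ, variance = kθ², so CV = 1/√k.
CV = SD/mean = 540/1010 = 0.5347, hence k = 1/CV² = 3.5.
Then θ = mean/k = 1010/3.5 = 289.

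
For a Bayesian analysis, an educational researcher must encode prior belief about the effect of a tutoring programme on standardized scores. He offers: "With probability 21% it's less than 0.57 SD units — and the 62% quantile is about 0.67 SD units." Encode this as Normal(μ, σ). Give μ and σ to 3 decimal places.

For Normal(μ,σ), the p-quantile is μ + z_p·σ. Here z_{0.21} = -0.8064, z_{0.62} = 0.3055.
So 0.57 = μ − 0.8064σ and 0.67 = μ + 0.3055σ.
Subtracting: σ = (0.67 − 0.57)/(0.3055 − (-0.8064)) = 0.090.
Then μ = 0.57 − (-0.8064)·0.090 = 0.643.

μ = 0.643, σ = 0.090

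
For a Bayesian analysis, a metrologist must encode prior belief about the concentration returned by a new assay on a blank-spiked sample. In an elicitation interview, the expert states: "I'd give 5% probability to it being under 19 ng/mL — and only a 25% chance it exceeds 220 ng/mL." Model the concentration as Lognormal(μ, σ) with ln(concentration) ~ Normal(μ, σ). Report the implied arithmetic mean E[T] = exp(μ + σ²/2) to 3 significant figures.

If T ~ Lognormal(μ,σ) then ln T ~ Normal(μ,σ), so the p-quantile of ln T is μ + z_p·σ.
ln(19) = 2.944 and ln(220) = 5.394; z_{0.05} = -1.645, z_{0.75} = 0.6745.
σ = (5.394 − 2.944)/(0.6745 − (-1.645)) = 1.056.
μ = 2.944 − (-1.645)·1.056 = 4.681.
E[T] = exp(μ + σ²/2) = exp(4.681 + 0.5576) = 188 ng/mL.

E[T] ≈ 188 ng/mL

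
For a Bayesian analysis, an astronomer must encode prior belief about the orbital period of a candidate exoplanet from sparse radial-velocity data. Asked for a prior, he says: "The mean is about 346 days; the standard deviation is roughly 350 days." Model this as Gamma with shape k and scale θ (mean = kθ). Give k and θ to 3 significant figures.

k ≈ 0.977, θ ≈ 354

For Gamma(k, scale θ): mean = kθ, variance = kθ², so CV = 1/√k.
CV = SD/mean = 350/346 = 1.012, hence k = 1/CV² = 0.977.
Then θ = mean/k = 346/0.977 = 354.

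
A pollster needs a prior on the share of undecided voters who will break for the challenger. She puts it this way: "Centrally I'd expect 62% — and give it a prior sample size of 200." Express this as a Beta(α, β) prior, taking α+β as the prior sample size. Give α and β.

α = 124, β = 76

Under the effective-sample-size interpretation, Beta(α, β) has prior mean α/(α+β) and prior sample size α+β.
So α+β = 200 and α/(α+β) = 0.62, giving α = 0.62·200 = 124 and β = 200 − 124 = 76.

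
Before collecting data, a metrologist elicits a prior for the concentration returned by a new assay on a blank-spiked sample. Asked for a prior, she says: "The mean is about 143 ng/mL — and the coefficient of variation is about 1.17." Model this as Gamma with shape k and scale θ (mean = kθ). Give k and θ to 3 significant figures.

k ≈ 0.731, θ ≈ 196

For Gamma(k, scale θ): mean = kθ, variance = kθ², so CV = 1/√k.
CV = 1.17, hence k = 1/CV² = 0.731.
Then θ = mean/k = 143/0.731 = 196.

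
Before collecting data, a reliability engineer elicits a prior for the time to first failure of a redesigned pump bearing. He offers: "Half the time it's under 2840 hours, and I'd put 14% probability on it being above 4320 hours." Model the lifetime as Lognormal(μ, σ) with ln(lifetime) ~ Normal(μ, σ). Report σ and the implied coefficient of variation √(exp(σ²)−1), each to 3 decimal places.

If T ~ Lognormal(μ,σ) then ln T ~ Normal(μ,σ), so the p-quantile of ln T is μ + z_p·σ.
ln(2840) = 7.952 and ln(4320) = 8.371; z_{0.5} = 0, z_{0.86} = 1.08.
σ = (8.371 − 7.952)/(1.08 − (0)) = 0.388.
μ = 7.952 − (0)·0.388 = 7.952.
CV = √(exp(σ²)−1) = √(exp(0.1508)−1) = 0.403.

σ ≈ 0.388, CV ≈ 0.403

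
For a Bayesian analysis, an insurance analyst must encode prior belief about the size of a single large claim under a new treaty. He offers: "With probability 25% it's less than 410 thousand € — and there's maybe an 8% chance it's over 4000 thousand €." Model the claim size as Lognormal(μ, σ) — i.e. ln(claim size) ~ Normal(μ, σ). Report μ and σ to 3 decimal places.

μ ≈ 6.755, σ ≈ 1.095

If T ~ Lognormal(μ,σ) then ln T ~ Normal(μ,σ), so the p-quantile of ln T is μ + z_p·σ.
ln(410) = 6.016 and ln(4000) = 8.294; z_{0.25} = -0.6745, z_{0.92} = 1.405.
σ = (8.294 − 6.016)/(1.405 − (-0.6745)) = 1.095.
μ = 6.016 − (-0.6745)·1.095 = 6.755.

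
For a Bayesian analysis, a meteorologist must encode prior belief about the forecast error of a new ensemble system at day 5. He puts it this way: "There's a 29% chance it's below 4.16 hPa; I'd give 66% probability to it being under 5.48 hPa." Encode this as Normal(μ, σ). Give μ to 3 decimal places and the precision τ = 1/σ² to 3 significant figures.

The p-quantile of Normal(μ,σ) is μ + z_p·σ, with z_{0.29} = -0.5534 and z_{0.66} = 0.4125.
Eliminate σ: μ = (z₂·x₁ − z₁·x₂)/(z₂ − z₁) = (0.4125·4.16 − (-0.5534)·5.48)/0.9658 = 4.916.
Then σ = (x₂ − x₁)/(z₂ − z₁) = (5.48 − 4.16)/0.9658 = 1.367.
Precision τ = 1/σ² = 1/1.367² = 0.535.

μ = 4.916, τ = 0.535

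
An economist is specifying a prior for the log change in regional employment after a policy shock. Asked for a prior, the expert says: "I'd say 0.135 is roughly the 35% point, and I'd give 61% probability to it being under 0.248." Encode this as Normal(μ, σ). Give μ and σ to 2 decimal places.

μ = 0.20, σ = 0.17

For Normal(μ,σ), the p-quantile is μ + z_p·σ. Here z_{0.35} = -0.3853, z_{0.61} = 0.2793.
So 0.135 = μ − 0.3853σ and 0.248 = μ + 0.2793σ.
Subtracting: σ = (0.248 − 0.135)/(0.2793 − (-0.3853)) = 0.17.
Then μ = 0.135 − (-0.3853)·0.17 = 0.20.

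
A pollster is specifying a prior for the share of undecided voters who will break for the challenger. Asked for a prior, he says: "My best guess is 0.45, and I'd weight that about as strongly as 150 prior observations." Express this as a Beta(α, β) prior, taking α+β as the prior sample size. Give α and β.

Under the effective-sample-size interpretation, Beta(α, β) has prior mean α/(α+β) and prior sample size α+β.
So α+β = 150 and α/(α+β) = 0.45, giving α = 0.45·150 = 67.5 and β = 150 − 67.5 = 82.5.

α = 67.5, β = 82.5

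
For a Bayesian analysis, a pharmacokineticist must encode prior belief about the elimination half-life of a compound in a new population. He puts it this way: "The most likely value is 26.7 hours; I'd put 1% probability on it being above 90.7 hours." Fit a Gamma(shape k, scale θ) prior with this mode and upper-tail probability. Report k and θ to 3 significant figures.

Gamma(k,θ) with k>1 has mode (k−1)θ, so θ = 26.7/(k−1).
Need P(X < 90.7) = 0.99 with θ tied to k this way. Start at k = 2, θ = 26.7: P(X<90.7) ≈ 0.853.
Too low — raise k to concentrate. Iterating converges to k ≈ 3.92.
Then θ = 26.7/(3.92−1) ≈ 9.15.

k ≈ 3.92, θ ≈ 9.15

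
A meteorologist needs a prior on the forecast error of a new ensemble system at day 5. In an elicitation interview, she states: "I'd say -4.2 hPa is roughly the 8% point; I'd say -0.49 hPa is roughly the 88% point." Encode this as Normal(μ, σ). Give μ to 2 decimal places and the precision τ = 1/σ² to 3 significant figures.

For Normal(μ,σ), the p-quantile is μ + z_p·σ. Here z_{0.08} = -1.405, z_{0.88} = 1.175.
So -4.2 = μ − 1.405σ and -0.49 = μ + 1.175σ.
Subtracting: σ = (-0.49 − -4.2)/(1.175 − (-1.405)) = 1.44.
Then μ = -4.2 − (-1.405)·1.44 = -2.18.
Precision τ = 1/σ² = 1/1.438² = 0.484.

μ = -2.18, τ = 0.484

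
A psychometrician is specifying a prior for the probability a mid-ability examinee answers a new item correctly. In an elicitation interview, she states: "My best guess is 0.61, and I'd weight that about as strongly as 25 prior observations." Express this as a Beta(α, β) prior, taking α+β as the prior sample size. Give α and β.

α = 15.25, β = 9.75

Under the effective-sample-size interpretation, Beta(α, β) has prior mean α/(α+β) and prior sample size α+β.
So α+β = 25 and α/(α+β) = 0.61, giving α = 0.61·25 = 15.25 and β = 25 − 15.25 = 9.75.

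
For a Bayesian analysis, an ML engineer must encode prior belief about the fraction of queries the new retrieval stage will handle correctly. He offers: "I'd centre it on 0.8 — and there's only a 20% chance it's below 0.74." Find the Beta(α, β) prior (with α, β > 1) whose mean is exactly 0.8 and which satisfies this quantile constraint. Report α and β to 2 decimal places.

α ≈ 23.11, β ≈ 5.78

With mean 0.8 fixed, write α = 0.8s, β = 0.2s where s = α+β.
Need P(θ < 0.74) = 0.2 under Beta(0.8s, 0.2s). Normal approximation: (q−m)/√(m(1−m)/s) ≈ z_{0.2} = -0.842, so s ≈ 0.8·0.2·(-0.842)²/(0.74−0.8)² = 31.5.
At s = 31.5: P(θ<0.74) ≈ 0.192. Adjusting to match 0.2 gives s ≈ 28.89.
So α = 0.8·28.89 ≈ 23.11, β = 0.2·28.89 ≈ 5.78.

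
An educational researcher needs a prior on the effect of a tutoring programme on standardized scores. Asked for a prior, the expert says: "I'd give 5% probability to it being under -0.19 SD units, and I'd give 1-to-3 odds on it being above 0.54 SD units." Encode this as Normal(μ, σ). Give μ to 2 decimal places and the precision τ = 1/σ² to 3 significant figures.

For Normal(μ,σ), the p-quantile is μ + z_p·σ. Here z_{0.05} = -1.645, z_{0.75} = 0.6745.
So -0.19 = μ − 1.645σ and 0.54 = μ + 0.6745σ.
Subtracting: σ = (0.54 − -0.19)/(0.6745 − (-1.645)) = 0.31.
Then μ = -0.19 − (-1.645)·0.31 = 0.33.
Precision τ = 1/σ² = 1/0.3147² = 10.1.

μ = 0.33, τ = 10.1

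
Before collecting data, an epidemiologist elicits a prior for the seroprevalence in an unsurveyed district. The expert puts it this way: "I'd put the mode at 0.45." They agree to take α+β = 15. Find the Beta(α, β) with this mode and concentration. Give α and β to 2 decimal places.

α = 6.85, β = 8.15

For α,β > 1 the Beta mode is (α−1)/(α+β−2). With α+β = 15, the mode is (α−1)/13.
Set (α−1)/13 = 0.45 → α = 1 + 0.45·13 = 6.85.
β = 15 − α = 8.15.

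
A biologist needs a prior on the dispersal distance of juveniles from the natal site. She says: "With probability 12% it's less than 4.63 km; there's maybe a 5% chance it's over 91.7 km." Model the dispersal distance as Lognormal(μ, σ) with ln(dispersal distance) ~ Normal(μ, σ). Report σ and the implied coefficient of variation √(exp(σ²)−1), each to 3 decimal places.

σ ≈ 1.059, CV ≈ 1.438

If T ~ Lognormal(μ,σ) then ln T ~ Normal(μ,σ), so the p-quantile of ln T is μ + z_p·σ.
ln(4.63) = 1.533 and ln(91.7) = 4.519; z_{0.12} = -1.175, z_{0.95} = 1.645.
σ = (4.519 − 1.533)/(1.645 − (-1.175)) = 1.059.
μ = 1.533 − (-1.175)·1.059 = 2.777.
CV = √(exp(σ²)−1) = √(exp(1.1213)−1) = 1.438.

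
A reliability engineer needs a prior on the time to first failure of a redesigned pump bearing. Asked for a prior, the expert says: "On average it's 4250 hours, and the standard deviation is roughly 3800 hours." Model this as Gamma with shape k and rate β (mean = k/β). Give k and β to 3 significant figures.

For Gamma(k, rate β): mean = k/β, variance = k/β², so CV = 1/√k.
CV = SD/mean = 3800/4250 = 0.8941, hence k = 1/CV² = 1.25.
Then β = k/mean = 1.25/4250 = 0.000294.

k ≈ 1.25, β ≈ 0.000294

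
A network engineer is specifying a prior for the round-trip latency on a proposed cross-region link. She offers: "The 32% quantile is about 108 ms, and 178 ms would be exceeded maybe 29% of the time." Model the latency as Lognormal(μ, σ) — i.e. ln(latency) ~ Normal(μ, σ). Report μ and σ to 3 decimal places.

μ ≈ 4.911, σ ≈ 0.489

If T ~ Lognormal(μ,σ) then ln T ~ Normal(μ,σ), so the p-quantile of ln T is μ + z_p·σ.
ln(108) = 4.682 and ln(178) = 5.182; z_{0.32} = -0.4677, z_{0.71} = 0.5534.
σ = (5.182 − 4.682)/(0.5534 − (-0.4677)) = 0.489.
μ = 4.682 − (-0.4677)·0.489 = 4.911.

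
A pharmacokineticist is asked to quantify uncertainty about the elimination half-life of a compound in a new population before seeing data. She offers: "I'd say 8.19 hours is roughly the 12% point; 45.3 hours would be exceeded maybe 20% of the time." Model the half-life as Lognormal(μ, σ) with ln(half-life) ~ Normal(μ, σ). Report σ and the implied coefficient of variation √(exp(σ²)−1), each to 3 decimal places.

If T ~ Lognormal(μ,σ) then ln T ~ Normal(μ,σ), so the p-quantile of ln T is μ + z_p·σ.
ln(8.19) = 2.103 and ln(45.3) = 3.813; z_{0.12} = -1.175, z_{0.8} = 0.8416.
σ = (3.813 − 2.103)/(0.8416 − (-1.175)) = 0.848.
μ = 2.103 − (-1.175)·0.848 = 3.099.
CV = √(exp(σ²)−1) = √(exp(0.7194)−1) = 1.026.

σ ≈ 0.848, CV ≈ 1.026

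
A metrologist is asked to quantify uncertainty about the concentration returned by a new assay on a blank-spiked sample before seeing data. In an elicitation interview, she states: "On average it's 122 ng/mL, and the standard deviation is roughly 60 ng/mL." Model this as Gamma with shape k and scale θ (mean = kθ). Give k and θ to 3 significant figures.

k ≈ 4.13, θ ≈ 29.5

For Gamma(k, scale θ): mean = kθ, variance = kθ², so CV = 1/√k.
CV = SD/mean = 60/122 = 0.4918, hence k = 1/CV² = 4.13.
Then θ = mean/k = 122/4.13 = 29.5.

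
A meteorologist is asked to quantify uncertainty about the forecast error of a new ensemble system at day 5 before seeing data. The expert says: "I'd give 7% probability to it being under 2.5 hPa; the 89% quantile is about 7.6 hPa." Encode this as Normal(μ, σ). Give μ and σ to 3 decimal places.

μ = 5.285, σ = 1.887

For Normal(μ,σ), the p-quantile is μ + z_p·σ. Here z_{0.07} = -1.476, z_{0.89} = 1.227.
So 2.5 = μ − 1.476σ and 7.6 = μ + 1.227σ.
Subtracting: σ = (7.6 − 2.5)/(1.227 − (-1.476)) = 1.887.
Then μ = 2.5 − (-1.476)·1.887 = 5.285.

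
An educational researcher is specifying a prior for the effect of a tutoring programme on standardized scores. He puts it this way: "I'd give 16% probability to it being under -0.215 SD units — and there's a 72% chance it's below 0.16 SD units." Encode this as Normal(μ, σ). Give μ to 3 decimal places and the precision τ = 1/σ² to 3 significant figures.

μ = 0.021, τ = 17.7

For Normal(μ,σ), the p-quantile is μ + z_p·σ. Here z_{0.16} = -0.9945, z_{0.72} = 0.5828.
So -0.215 = μ − 0.9945σ and 0.16 = μ + 0.5828σ.
Subtracting: σ = (0.16 − -0.215)/(0.5828 − (-0.9945)) = 0.238.
Then μ = -0.215 − (-0.9945)·0.238 = 0.021.
Precision τ = 1/σ² = 1/0.2377² = 17.7.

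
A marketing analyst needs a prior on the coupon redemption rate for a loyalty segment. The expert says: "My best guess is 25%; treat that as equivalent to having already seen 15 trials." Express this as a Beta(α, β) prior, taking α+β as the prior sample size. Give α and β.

α = 3.75, β = 11.25

Under the effective-sample-size interpretation, Beta(α, β) has prior mean α/(α+β) and prior sample size α+β.
So α+β = 15 and α/(α+β) = 0.25, giving α = 0.25·15 = 3.75 and β = 15 − 3.75 = 11.25.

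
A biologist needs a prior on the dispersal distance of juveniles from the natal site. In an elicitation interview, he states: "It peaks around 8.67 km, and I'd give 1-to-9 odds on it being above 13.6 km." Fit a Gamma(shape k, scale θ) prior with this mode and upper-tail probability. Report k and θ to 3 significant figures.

k ≈ 10.2, θ ≈ 0.938

Gamma(k,θ) with k>1 has mode (k−1)θ, so θ = 8.67/(k−1).
Need P(X < 13.6) = 0.9 with θ tied to k this way. Start at k = 2, θ = 8.67: P(X<13.6) ≈ 0.465.
Too low — raise k to concentrate. Iterating converges to k ≈ 10.2.
Then θ = 8.67/(10.2−1) ≈ 0.938.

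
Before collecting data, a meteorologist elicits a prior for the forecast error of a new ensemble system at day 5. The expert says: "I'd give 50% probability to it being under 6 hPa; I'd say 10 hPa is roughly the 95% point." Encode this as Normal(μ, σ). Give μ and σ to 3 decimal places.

For Normal(μ,σ), the p-quantile is μ + z_p·σ. Here z_{0.5} = 0, z_{0.95} = 1.645.
So 6 = μ + 0σ and 10 = μ + 1.645σ.
Subtracting: σ = (10 − 6)/(1.645 − (0)) = 2.432.
Then μ = 6 − (0)·2.432 = 6.000.

μ = 6.000, σ = 2.432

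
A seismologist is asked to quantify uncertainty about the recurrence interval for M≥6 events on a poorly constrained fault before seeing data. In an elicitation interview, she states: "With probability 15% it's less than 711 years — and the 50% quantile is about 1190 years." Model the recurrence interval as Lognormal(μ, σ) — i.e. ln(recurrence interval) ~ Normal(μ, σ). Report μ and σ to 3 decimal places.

μ ≈ 7.082, σ ≈ 0.497

If T ~ Lognormal(μ,σ) then ln T ~ Normal(μ,σ), so the p-quantile of ln T is μ + z_p·σ.
ln(711) = 6.567 and ln(1190) = 7.082; z_{0.15} = -1.036, z_{0.5} = 0.
σ = (7.082 − 6.567)/(0 − (-1.036)) = 0.497.
μ = 6.567 − (-1.036)·0.497 = 7.082.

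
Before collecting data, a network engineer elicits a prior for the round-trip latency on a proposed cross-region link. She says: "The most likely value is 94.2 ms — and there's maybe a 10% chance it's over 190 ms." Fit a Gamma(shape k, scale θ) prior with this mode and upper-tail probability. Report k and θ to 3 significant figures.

k ≈ 4.9, θ ≈ 24.2

Gamma(k,θ) with k>1 has mode (k−1)θ, so θ = 94.2/(k−1).
Need P(X < 190) = 0.9 with θ tied to k this way. Start at k = 2, θ = 94.2: P(X<190) ≈ 0.599.
Too low — raise k to concentrate. Iterating converges to k ≈ 4.9.
Then θ = 94.2/(4.9−1) ≈ 24.2.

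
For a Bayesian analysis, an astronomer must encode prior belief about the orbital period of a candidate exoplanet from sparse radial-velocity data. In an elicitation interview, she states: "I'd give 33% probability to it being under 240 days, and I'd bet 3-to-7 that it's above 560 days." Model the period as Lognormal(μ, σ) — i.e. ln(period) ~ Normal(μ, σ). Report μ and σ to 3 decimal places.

If T ~ Lognormal(μ,σ) then ln T ~ Normal(μ,σ), so the p-quantile of ln T is μ + z_p·σ.
ln(240) = 5.481 and ln(560) = 6.328; z_{0.33} = -0.4399, z_{0.7} = 0.5244.
σ = (6.328 − 5.481)/(0.5244 − (-0.4399)) = 0.879.
μ = 5.481 − (-0.4399)·0.879 = 5.867.

μ ≈ 5.867, σ ≈ 0.879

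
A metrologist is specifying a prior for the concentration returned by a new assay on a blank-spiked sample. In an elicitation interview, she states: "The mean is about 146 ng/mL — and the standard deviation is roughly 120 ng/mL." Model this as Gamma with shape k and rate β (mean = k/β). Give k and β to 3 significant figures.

k ≈ 1.48, β ≈ 0.0101

For Gamma(k, rate β): mean = k/β, variance = k/β², so CV = 1/√k.
CV = SD/mean = 120/146 = 0.8219, hence k = 1/CV² = 1.48.
Then β = k/mean = 1.48/146 = 0.0101.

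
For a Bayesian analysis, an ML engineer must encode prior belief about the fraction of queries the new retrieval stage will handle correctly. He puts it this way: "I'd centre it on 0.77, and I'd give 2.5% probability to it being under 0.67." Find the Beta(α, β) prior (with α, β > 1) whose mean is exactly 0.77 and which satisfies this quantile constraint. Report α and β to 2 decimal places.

With mean 0.77 fixed, write α = 0.77s, β = 0.23s where s = α+β.
Need P(θ < 0.67) = 0.025 under Beta(0.77s, 0.23s). Normal approximation: (q−m)/√(m(1−m)/s) ≈ z_{0.025} = -1.96, so s ≈ 0.77·0.23·(-1.96)²/(0.67−0.77)² = 68.0.
At s = 68.0: P(θ<0.67) ≈ 0.032. Adjusting to match 0.025 gives s ≈ 76.41.
So α = 0.77·76.41 ≈ 58.83, β = 0.23·76.41 ≈ 17.57.

α ≈ 58.83, β ≈ 17.57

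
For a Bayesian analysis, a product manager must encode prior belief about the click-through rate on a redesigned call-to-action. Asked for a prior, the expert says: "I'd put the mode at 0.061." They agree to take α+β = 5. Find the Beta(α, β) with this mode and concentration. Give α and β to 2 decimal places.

α = 1.18, β = 3.82

For α,β > 1 the Beta mode is (α−1)/(α+β−2). With α+β = 5, the mode is (α−1)/3.
Set (α−1)/3 = 0.061 → α = 1 + 0.061·3 = 1.18.
β = 5 − α = 3.82.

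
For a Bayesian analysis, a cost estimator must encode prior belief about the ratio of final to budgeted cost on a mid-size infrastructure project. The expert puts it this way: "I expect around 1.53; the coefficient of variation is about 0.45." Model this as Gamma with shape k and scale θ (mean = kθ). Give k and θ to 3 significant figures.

k ≈ 4.94, θ ≈ 0.31

For Gamma(k, scale θ): mean = kθ, variance = kθ², so CV = 1/√k.
CV = 0.45, hence k = 1/CV² = 4.94.
Then θ = mean/k = 1.53/4.94 = 0.31.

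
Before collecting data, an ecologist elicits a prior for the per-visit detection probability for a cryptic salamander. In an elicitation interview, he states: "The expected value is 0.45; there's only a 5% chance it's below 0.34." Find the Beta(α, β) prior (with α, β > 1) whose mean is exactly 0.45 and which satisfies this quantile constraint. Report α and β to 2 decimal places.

α ≈ 24.03, β ≈ 29.37

With mean 0.45 fixed, write α = 0.45s, β = 0.55s where s = α+β.
Need P(θ < 0.34) = 0.05 under Beta(0.45s, 0.55s). Normal approximation: (q−m)/√(m(1−m)/s) ≈ z_{0.05} = -1.64, so s ≈ 0.45·0.55·(-1.64)²/(0.34−0.45)² = 55.3.
At s = 55.3: P(θ<0.34) ≈ 0.047. Adjusting to match 0.05 gives s ≈ 53.40.
So α = 0.45·53.40 ≈ 24.03, β = 0.55·53.40 ≈ 29.37.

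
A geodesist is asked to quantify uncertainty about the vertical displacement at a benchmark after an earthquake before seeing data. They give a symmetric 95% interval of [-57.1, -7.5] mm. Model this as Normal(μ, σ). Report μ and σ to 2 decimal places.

μ = -32.30, σ = 12.65

A symmetric 95% interval runs μ ± z·σ with z = 1.96.
Half-width = 24.8, so σ = 24.8/1.96 = 12.65.
μ is the interval midpoint, -32.30.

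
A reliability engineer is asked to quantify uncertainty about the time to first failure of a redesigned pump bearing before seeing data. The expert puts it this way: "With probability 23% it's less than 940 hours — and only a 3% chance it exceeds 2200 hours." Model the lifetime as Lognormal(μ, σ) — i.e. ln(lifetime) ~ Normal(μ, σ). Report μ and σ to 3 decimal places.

μ ≈ 7.086, σ ≈ 0.325

If T ~ Lognormal(μ,σ) then ln T ~ Normal(μ,σ), so the p-quantile of ln T is μ + z_p·σ.
ln(940) = 6.846 and ln(2200) = 7.696; z_{0.23} = -0.7388, z_{0.97} = 1.881.
σ = (7.696 − 6.846)/(1.881 − (-0.7388)) = 0.325.
μ = 6.846 − (-0.7388)·0.325 = 7.086.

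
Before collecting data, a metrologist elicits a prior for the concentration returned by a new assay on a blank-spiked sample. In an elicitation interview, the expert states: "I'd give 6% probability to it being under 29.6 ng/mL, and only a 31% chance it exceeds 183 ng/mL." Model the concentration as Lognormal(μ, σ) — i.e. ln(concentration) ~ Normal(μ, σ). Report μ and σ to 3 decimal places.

If T ~ Lognormal(μ,σ) then ln T ~ Normal(μ,σ), so the p-quantile of ln T is μ + z_p·σ.
ln(29.6) = 3.388 and ln(183) = 5.209; z_{0.06} = -1.555, z_{0.69} = 0.4959.
σ = (5.209 − 3.388)/(0.4959 − (-1.555)) = 0.888.
μ = 3.388 − (-1.555)·0.888 = 4.769.

μ ≈ 4.769, σ ≈ 0.888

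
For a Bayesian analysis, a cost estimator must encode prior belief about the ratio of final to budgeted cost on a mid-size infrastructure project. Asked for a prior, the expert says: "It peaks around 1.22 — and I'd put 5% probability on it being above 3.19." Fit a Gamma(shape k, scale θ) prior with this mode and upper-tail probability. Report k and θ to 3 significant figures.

Gamma(k,θ) with k>1 has mode (k−1)θ, so θ = 1.22/(k−1).
Need P(X < 3.19) = 0.95 with θ tied to k this way. Start at k = 2, θ = 1.22: P(X<3.19) ≈ 0.735.
Too low — raise k to concentrate. Iterating converges to k ≈ 3.92.
Then θ = 1.22/(3.92−1) ≈ 0.417.

k ≈ 3.92, θ ≈ 0.417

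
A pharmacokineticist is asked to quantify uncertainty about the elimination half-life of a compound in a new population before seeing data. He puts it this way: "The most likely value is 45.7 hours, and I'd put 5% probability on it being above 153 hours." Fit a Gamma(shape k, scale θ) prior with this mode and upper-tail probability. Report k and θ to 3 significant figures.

k ≈ 2.78, θ ≈ 25.6

Gamma(k,θ) with k>1 has mode (k−1)θ, so θ = 45.7/(k−1).
Need P(X < 153) = 0.95 with θ tied to k this way. Start at k = 2, θ = 45.7: P(X<153) ≈ 0.847.
Too low — raise k to concentrate. Iterating converges to k ≈ 2.78.
Then θ = 45.7/(2.78−1) ≈ 25.6.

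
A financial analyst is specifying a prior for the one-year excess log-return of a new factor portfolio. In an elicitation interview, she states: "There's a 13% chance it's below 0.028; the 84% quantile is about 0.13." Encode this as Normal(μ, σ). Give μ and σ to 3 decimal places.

For Normal(μ,σ), the p-quantile is μ + z_p·σ. Here z_{0.13} = -1.126, z_{0.84} = 0.9945.
So 0.028 = μ − 1.126σ and 0.13 = μ + 0.9945σ.
Subtracting: σ = (0.13 − 0.028)/(0.9945 − (-1.126)) = 0.048.
Then μ = 0.028 − (-1.126)·0.048 = 0.082.

μ = 0.082, σ = 0.048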